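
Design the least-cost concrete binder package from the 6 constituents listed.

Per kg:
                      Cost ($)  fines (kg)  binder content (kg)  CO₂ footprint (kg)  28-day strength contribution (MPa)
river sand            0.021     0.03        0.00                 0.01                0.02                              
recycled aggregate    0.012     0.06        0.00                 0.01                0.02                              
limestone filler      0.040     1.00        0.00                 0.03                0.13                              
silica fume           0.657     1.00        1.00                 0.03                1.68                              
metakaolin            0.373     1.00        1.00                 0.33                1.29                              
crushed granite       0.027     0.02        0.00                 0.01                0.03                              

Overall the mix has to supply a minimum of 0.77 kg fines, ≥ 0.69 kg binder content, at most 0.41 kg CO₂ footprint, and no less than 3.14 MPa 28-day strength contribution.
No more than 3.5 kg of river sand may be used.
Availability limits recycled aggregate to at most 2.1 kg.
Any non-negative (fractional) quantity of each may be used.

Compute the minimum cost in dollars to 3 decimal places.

This is a linear program. Let x1 = kg of river sand, x2 = kg of recycled aggregate, x3 = kg of limestone filler, x4 = kg of silica fume, x5 = kg of metakaolin, x6 = kg of crushed granite.
Minimize 0.021x1 + 0.012x2 + 0.04x3 + 0.657x4 + 0.373x5 + 0.027x6 subject to:
  0.03x1 + 0.06x2 + 1x3 + 1x4 + 1x5 + 0.02x6 ≥ 0.77   (fines)
  1x4 + 1x5 ≥ 0.69   (binder content)
  0.01x1 + 0.01x2 + 0.03x3 + 0.03x4 + 0.33x5 + 0.01x6 ≤ 0.41   (CO₂ footprint)
  0.02x1 + 0.02x2 + 0.13x3 + 1.68x4 + 1.29x5 + 0.03x6 ≥ 3.14   (28-day strength contribution)
  x1 ≤ 3.5
  x2 ≤ 2.1
  x1, x2, x3, x4, x5, x6 ≥ 0.
The optimal basis is {silica fume, metakaolin}; river sand, recycled aggregate, limestone filler, crushed granite drop out. The CO₂ footprint and 28-day strength contribution requirements are met with equality.
So silica fume = 0.9837 kg, metakaolin = 1.153 kg.
Hence cost = 0.657·0.9837 + 0.373·1.153 = $1.07636.

$1.076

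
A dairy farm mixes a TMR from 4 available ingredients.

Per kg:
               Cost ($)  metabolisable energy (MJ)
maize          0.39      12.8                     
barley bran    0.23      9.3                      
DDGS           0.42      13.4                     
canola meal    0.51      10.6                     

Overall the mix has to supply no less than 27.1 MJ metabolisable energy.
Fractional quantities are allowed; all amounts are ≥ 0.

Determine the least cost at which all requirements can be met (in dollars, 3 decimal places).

Treat it as an LP. Let x1 = kg of maize, x2 = kg of barley bran, x3 = kg of DDGS, x4 = kg of canola meal.
Minimize 0.39x1 + 0.23x2 + 0.42x3 + 0.51x4 subject to:
  12.8x1 + 9.3x2 + 13.4x3 + 10.6x4 ≥ 27.1   (metabolisable energy)
  x1, x2, x3, x4 ≥ 0.
The optimal basis is {barley bran}; maize, DDGS, canola meal drop out. The metabolisable energy requirement is met with equality.
Optimal quantities: barley bran = 2.914 kg.
Cost = 0.23·2.914 = 0.67022.

$0.670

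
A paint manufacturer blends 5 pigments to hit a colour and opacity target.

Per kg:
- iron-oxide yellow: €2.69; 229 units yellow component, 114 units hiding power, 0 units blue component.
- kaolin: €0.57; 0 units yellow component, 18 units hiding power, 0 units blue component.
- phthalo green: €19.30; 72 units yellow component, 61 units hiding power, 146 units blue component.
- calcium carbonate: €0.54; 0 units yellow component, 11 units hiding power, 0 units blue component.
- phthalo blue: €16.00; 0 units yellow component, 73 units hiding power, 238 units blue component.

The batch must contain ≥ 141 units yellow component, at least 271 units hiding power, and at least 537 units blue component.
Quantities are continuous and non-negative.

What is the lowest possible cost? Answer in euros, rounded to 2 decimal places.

Set it up as a linear program. Let x1 = kg of iron-oxide yellow, x2 = kg of kaolin, x3 = kg of phthalo green, x4 = kg of calcium carbonate, x5 = kg of phthalo blue.
Minimise 2.69x1 + 0.57x2 + 19.3x3 + 0.54x4 + 16x5 with:
  229x1 + 72x3 ≥ 141   (yellow component)
  114x1 + 18x2 + 61x3 + 11x4 + 73x5 ≥ 271   (hiding power)
  146x3 + 238x5 ≥ 537   (blue component)
  x1, x2, x3, x4, x5 ≥ 0.
The minimum-cost mix takes nothing from kaolin, phthalo green, calcium carbonate — only iron-oxide yellow, phthalo blue. The hiding power and blue component requirements are met with equality.
Solving gives x1 = 0.93237, x5 = 2.2563.
Total cost: 2.69·0.93237 + 16·2.2563 = 38.6089.

€38.61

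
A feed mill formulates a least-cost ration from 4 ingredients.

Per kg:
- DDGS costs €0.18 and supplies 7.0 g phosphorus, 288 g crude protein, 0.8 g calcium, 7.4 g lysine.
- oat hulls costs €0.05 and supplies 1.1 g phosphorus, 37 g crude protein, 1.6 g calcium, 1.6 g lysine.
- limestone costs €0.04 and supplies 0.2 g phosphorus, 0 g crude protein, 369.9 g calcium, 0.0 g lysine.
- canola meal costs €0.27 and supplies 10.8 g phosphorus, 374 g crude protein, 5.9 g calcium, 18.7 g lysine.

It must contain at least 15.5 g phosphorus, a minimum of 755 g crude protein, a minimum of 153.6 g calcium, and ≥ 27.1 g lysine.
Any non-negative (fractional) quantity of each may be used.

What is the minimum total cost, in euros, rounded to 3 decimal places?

€0.519

Let x1 = kg of DDGS, x2 = kg of oat hulls, x3 = kg of limestone, x4 = kg of canola meal.
Minimize 0.18x1 + 0.05x2 + 0.04x3 + 0.27x4 s.t.:
  7x1 + 1.1x2 + 0.2x3 + 10.8x4 ≥ 15.5   (phosphorus)
  288x1 + 37x2 + 374x4 ≥ 755   (crude protein)
  0.8x1 + 1.6x2 + 369.9x3 + 5.9x4 ≥ 153.6   (calcium)
  7.4x1 + 1.6x2 + 18.7x4 ≥ 27.1   (lysine)
  x1, x2, x3, x4 ≥ 0.
The optimal basis is {DDGS, limestone, canola meal}; oat hulls drops out. The crude protein, calcium, lysine requirements are met with equality.
Optimal quantities: DDGS = 1.5214 kg, limestone = 0.39844 kg, canola meal = 0.84714 kg.
Hence cost = 0.18·1.5214 + 0.04·0.39844 + 0.27·0.84714 = €0.51852.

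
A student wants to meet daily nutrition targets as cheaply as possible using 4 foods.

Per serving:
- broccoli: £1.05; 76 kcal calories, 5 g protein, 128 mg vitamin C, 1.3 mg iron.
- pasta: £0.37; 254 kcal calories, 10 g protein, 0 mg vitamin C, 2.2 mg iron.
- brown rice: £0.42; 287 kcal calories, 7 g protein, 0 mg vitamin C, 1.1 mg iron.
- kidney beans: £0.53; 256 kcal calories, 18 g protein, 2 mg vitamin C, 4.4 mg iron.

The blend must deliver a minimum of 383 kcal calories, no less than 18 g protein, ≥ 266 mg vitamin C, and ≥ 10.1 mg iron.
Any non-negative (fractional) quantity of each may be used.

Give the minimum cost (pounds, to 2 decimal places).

£3.05

Set it up as a linear program. Let x1 = servings of broccoli, x2 = servings of pasta, x3 = servings of brown rice, x4 = servings of kidney beans.
min 1.05x1 + 0.37x2 + 0.42x3 + 0.53x4 s.t.:
  76x1 + 254x2 + 287x3 + 256x4 ≥ 383   (calories)
  5x1 + 10x2 + 7x3 + 18x4 ≥ 18   (protein)
  128x1 + 2x4 ≥ 266   (vitamin C)
  1.3x1 + 2.2x2 + 1.1x3 + 4.4x4 ≥ 10.1   (iron)
  x1, x2, x3, x4 ≥ 0.
At the optimum only broccoli, kidney beans are positive (pasta, brown rice = 0). There the vitamin C and iron constraints are tight.
Solving gives x1 = 2.052, x4 = 1.689.
Objective = 1.05·2.052 + 0.53·1.689 = 3.0498.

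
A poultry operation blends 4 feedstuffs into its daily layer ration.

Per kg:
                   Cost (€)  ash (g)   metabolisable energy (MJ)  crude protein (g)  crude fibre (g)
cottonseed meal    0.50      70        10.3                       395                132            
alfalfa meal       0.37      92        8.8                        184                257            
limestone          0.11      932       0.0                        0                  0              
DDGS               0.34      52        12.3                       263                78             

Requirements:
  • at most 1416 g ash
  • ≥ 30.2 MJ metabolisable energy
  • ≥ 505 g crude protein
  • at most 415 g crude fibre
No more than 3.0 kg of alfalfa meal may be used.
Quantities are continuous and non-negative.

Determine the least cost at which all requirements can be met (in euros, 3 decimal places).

€0.835

Set it up as a linear program. Let x1 = kg of cottonseed meal, x2 = kg of alfalfa meal, x3 = kg of limestone, x4 = kg of DDGS.
min 0.5x1 + 0.37x2 + 0.11x3 + 0.34x4 subject to:
  70x1 + 92x2 + 932x3 + 52x4 ≤ 1416   (ash)
  10.3x1 + 8.8x2 + 12.3x4 ≥ 30.2   (metabolisable energy)
  395x1 + 184x2 + 263x4 ≥ 505   (crude protein)
  132x1 + 257x2 + 78x4 ≤ 415   (crude fibre)
  x2 ≤ 3
  x1, x2, x3, x4 ≥ 0.
The minimum-cost mix takes nothing from cottonseed meal, alfalfa meal, limestone — only DDGS. The metabolisable energy requirement is met with equality.
So DDGS = 2.455 kg.
Cost = 0.34·2.455 = 0.83470.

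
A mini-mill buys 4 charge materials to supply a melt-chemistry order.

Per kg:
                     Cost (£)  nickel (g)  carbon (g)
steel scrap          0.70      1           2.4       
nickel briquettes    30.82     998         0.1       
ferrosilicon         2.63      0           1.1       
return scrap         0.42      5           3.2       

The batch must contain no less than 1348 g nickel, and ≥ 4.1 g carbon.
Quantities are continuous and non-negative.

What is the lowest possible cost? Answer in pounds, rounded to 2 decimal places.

£41.96

Let x1 = kg of steel scrap, x2 = kg of nickel briquettes, x3 = kg of ferrosilicon, x4 = kg of return scrap.
Minimise 0.7x1 + 30.82x2 + 2.63x3 + 0.42x4 with:
  1x1 + 998x2 + 5x4 ≥ 1348   (nickel)
  2.4x1 + 0.1x2 + 1.1x3 + 3.2x4 ≥ 4.1   (carbon)
  x1, x2, x3, x4 ≥ 0.
The minimum-cost mix takes nothing from steel scrap, ferrosilicon — only nickel briquettes, return scrap. There the nickel and carbon constraints are tight.
Optimal quantities: nickel briquettes = 1.3445 kg, return scrap = 1.2392 kg.
Total cost: 30.82·1.3445 + 0.42·1.2392 = 41.9580.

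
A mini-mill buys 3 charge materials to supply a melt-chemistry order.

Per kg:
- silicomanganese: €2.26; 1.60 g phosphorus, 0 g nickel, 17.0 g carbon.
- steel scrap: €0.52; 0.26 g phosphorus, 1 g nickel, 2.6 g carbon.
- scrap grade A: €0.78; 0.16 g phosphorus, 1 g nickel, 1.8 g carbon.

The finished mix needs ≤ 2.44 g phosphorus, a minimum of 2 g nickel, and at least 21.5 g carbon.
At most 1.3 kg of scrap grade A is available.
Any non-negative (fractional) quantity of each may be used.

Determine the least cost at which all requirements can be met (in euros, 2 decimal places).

Set it up as a linear program. Let x1 = kg of silicomanganese, x2 = kg of steel scrap, x3 = kg of scrap grade A.
Minimize 2.26x1 + 0.52x2 + 0.78x3 subject to:
  1.6x1 + 0.26x2 + 0.16x3 ≤ 2.44   (phosphorus)
  1x2 + 1x3 ≥ 2   (nickel)
  17x1 + 2.6x2 + 1.8x3 ≥ 21.5   (carbon)
  x3 ≤ 1.3
  x1, x2, x3 ≥ 0.
At the optimum only silicomanganese, steel scrap are positive (scrap grade A = 0). There the nickel and carbon constraints are tight.
So silicomanganese = 0.9588 kg, steel scrap = 2 kg.
Hence cost = 2.26·0.9588 + 0.52·2 = €3.2069.

€3.21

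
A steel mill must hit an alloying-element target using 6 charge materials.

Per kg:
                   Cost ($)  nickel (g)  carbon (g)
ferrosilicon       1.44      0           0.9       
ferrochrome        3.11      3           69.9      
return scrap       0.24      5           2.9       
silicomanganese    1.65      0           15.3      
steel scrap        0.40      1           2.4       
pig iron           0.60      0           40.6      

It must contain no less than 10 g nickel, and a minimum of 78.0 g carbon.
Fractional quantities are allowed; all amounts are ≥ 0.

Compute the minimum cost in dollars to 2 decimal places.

Set it up as a linear program. Let x1 = kg of ferrosilicon, x2 = kg of ferrochrome, x3 = kg of return scrap, x4 = kg of silicomanganese, x5 = kg of steel scrap, x6 = kg of pig iron.
Minimize 1.44x1 + 3.11x2 + 0.24x3 + 1.65x4 + 0.4x5 + 0.6x6 s.t.:
  3x2 + 5x3 + 1x5 ≥ 10   (nickel)
  0.9x1 + 69.9x2 + 2.9x3 + 15.3x4 + 2.4x5 + 40.6x6 ≥ 78   (carbon)
  x1, x2, x3, x4, x5, x6 ≥ 0.
The cheapest feasible vertex uses only return scrap, pig iron; ferrosilicon, ferrochrome, silicomanganese, steel scrap are not used. There the nickel and carbon constraints are tight.
Optimal quantities: return scrap = 2 kg, pig iron = 1.778 kg.
Cost = 0.24·2 + 0.6·1.778 = 1.5468.

$1.55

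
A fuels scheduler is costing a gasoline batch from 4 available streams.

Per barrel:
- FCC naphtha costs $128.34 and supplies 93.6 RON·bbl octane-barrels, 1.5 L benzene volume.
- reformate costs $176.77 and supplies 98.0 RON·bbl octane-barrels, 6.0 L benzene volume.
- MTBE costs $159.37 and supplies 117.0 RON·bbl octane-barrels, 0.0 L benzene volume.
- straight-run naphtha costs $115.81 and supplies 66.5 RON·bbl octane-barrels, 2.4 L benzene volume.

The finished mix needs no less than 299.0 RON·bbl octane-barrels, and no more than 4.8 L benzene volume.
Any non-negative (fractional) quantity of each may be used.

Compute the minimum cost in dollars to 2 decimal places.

$407.28

Set it up as a linear program. Let x1 = barrels of FCC naphtha, x2 = barrels of reformate, x3 = barrels of MTBE, x4 = barrels of straight-run naphtha.
Minimise 128.34x1 + 176.77x2 + 159.37x3 + 115.81x4 with:
  93.6x1 + 98x2 + 117x3 + 66.5x4 ≥ 299   (octane-barrels)
  1.5x1 + 6x2 + 2.4x4 ≤ 4.8   (benzene volume)
  x1, x2, x3, x4 ≥ 0.
At the optimum only MTBE is positive (FCC naphtha, reformate, straight-run naphtha = 0). There the octane-barrels constraint is tight.
So MTBE = 2.55556 barrels.
Objective = 159.37·2.55556 = 407.2796.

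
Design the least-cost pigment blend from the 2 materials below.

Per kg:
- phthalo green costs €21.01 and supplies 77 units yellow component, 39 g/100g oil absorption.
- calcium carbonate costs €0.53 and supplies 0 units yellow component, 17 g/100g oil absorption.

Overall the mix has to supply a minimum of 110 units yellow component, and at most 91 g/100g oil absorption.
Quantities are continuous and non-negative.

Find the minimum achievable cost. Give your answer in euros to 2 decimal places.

€30.01

Let x1 = kg of phthalo green, x2 = kg of calcium carbonate.
min 21.01x1 + 0.53x2 s.t.:
  77x1 ≥ 110   (yellow component)
  39x1 + 17x2 ≤ 91   (oil absorption)
  x1, x2 ≥ 0.
The minimum-cost mix takes nothing from calcium carbonate — only phthalo green. The yellow component requirement is met with equality.
Solving gives x1 = 1.4286.
Hence cost = 21.01·1.4286 = €30.0149.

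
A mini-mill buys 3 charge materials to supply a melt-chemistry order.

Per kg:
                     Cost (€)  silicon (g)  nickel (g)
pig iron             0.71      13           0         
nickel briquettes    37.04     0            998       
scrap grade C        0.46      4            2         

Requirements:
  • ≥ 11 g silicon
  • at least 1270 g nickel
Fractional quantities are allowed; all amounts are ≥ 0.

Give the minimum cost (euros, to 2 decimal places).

€47.74

This is a linear program. Let x1 = kg of pig iron, x2 = kg of nickel briquettes, x3 = kg of scrap grade C.
Minimise 0.71x1 + 37.04x2 + 0.46x3 with:
  13x1 + 4x3 ≥ 11   (silicon)
  998x2 + 2x3 ≥ 1270   (nickel)
  x1, x2, x3 ≥ 0.
The minimum-cost mix takes nothing from scrap grade C — only pig iron, nickel briquettes. The silicon and nickel requirements are met with equality.
That vertex is x1 = 0.846154, x2 = 1.27255.
Total cost: 0.71·0.846154 + 37.04·1.27255 = 47.7360.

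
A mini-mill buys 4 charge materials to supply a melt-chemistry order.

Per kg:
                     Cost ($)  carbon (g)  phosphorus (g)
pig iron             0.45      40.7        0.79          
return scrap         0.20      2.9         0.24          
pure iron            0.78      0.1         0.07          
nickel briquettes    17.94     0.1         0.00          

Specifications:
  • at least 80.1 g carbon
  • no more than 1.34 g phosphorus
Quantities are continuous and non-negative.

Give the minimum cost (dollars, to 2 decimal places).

$1985.74

Let x1 = kg of pig iron, x2 = kg of return scrap, x3 = kg of pure iron, x4 = kg of nickel briquettes.
Minimize 0.45x1 + 0.2x2 + 0.78x3 + 17.94x4 subject to:
  40.7x1 + 2.9x2 + 0.1x3 + 0.1x4 ≥ 80.1   (carbon)
  0.79x1 + 0.24x2 + 0.07x3 ≤ 1.34   (phosphorus)
  x1, x2, x3, x4 ≥ 0.
At the optimum only pig iron, nickel briquettes are positive (return scrap, pure iron = 0). There the carbon and phosphorus constraints are tight.
That vertex is x1 = 1.6962025, x4 = 110.64557.
Total cost: 0.45·1.6962025 + 17.94·110.64557 = 1985.7448.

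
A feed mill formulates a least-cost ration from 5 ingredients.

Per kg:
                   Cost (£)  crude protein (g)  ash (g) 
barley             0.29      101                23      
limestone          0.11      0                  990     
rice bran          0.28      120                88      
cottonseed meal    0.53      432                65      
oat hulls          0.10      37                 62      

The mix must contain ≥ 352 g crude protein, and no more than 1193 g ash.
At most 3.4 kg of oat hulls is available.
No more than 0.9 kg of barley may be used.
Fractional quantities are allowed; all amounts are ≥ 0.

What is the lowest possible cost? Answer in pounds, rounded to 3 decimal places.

Treat it as an LP. Let x1 = kg of barley, x2 = kg of limestone, x3 = kg of rice bran, x4 = kg of cottonseed meal, x5 = kg of oat hulls.
Minimize 0.29x1 + 0.11x2 + 0.28x3 + 0.53x4 + 0.1x5 s.t.:
  101x1 + 120x3 + 432x4 + 37x5 ≥ 352   (crude protein)
  23x1 + 990x2 + 88x3 + 65x4 + 62x5 ≤ 1193   (ash)
  x5 ≤ 3.4
  x1 ≤ 0.9
  x1, x2, x3, x4, x5 ≥ 0.
The cheapest feasible vertex uses only cottonseed meal; barley, limestone, rice bran, oat hulls are not used. There the crude protein constraint is tight.
Optimal quantities: cottonseed meal = 0.8148 kg.
Hence cost = 0.53·0.8148 = £0.43184.

£0.432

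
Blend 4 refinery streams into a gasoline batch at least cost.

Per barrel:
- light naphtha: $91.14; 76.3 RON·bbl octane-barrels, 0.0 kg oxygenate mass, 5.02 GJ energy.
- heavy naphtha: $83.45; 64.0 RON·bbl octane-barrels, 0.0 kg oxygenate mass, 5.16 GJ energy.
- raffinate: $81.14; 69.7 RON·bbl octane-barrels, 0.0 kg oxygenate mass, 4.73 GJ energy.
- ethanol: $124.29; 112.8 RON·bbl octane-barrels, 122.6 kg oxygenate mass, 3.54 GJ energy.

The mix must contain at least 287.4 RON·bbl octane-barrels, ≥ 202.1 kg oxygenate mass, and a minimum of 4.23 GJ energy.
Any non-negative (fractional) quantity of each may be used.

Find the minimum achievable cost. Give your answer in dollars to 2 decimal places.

$316.68

This is a linear program. Let x1 = barrels of light naphtha, x2 = barrels of heavy naphtha, x3 = barrels of raffinate, x4 = barrels of ethanol.
Minimize 91.14x1 + 83.45x2 + 81.14x3 + 124.29x4 subject to:
  76.3x1 + 64x2 + 69.7x3 + 112.8x4 ≥ 287.4   (octane-barrels)
  122.6x4 ≥ 202.1   (oxygenate mass)
  5.02x1 + 5.16x2 + 4.73x3 + 3.54x4 ≥ 4.23   (energy)
  x1, x2, x3, x4 ≥ 0.
The minimum-cost mix takes nothing from light naphtha, heavy naphtha, raffinate — only ethanol. Binding constraint: octane-barrels.
Optimal quantities: ethanol = 2.5479 barrels.
Cost = 124.29·2.5479 = 316.6785.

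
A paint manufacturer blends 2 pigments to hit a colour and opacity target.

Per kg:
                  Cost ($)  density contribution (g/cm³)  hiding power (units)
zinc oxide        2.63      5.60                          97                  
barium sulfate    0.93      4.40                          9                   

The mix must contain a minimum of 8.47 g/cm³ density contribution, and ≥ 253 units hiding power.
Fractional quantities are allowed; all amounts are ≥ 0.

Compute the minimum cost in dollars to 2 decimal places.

Let x1 = kg of zinc oxide, x2 = kg of barium sulfate.
min 2.63x1 + 0.93x2 s.t.:
  5.6x1 + 4.4x2 ≥ 8.47   (density contribution)
  97x1 + 9x2 ≥ 253   (hiding power)
  x1, x2 ≥ 0.
At the optimum only zinc oxide is positive (barium sulfate = 0). There the hiding power constraint is tight.
That vertex is x1 = 2.608.
Cost = 2.63·2.608 = 6.8590.

$6.86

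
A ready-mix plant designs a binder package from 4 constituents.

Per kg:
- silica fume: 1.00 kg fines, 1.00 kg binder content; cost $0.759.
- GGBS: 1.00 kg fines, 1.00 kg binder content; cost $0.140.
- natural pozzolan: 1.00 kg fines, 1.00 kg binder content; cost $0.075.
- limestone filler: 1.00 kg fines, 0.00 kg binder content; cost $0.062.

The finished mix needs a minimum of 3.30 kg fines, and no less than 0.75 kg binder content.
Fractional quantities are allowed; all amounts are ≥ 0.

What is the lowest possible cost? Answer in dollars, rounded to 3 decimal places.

Set it up as a linear program. Let x1 = kg of silica fume, x2 = kg of GGBS, x3 = kg of natural pozzolan, x4 = kg of limestone filler.
Minimise 0.759x1 + 0.14x2 + 0.075x3 + 0.062x4 s.t.:
  1x1 + 1x2 + 1x3 + 1x4 ≥ 3.3   (fines)
  1x1 + 1x2 + 1x3 ≥ 0.75   (binder content)
  x1, x2, x3, x4 ≥ 0.
The minimum-cost mix takes nothing from silica fume, GGBS — only natural pozzolan, limestone filler. The fines and binder content requirements are met with equality.
Solving gives x3 = 0.75, x4 = 2.55.
Objective = 0.075·0.75 + 0.062·2.55 = 0.21435.

$0.214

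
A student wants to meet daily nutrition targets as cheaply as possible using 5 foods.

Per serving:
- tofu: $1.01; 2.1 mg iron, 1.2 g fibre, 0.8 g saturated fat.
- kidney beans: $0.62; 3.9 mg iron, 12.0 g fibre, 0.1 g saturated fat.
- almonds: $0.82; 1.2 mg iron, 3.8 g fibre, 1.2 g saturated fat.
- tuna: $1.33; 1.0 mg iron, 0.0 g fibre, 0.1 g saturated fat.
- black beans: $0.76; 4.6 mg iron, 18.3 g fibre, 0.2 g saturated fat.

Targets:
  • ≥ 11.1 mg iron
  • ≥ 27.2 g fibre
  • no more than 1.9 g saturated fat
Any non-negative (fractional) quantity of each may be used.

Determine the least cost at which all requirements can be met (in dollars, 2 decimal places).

Set it up as a linear program. Let x1 = servings of tofu, x2 = servings of kidney beans, x3 = servings of almonds, x4 = servings of tuna, x5 = servings of black beans.
Minimize 1.01x1 + 0.62x2 + 0.82x3 + 1.33x4 + 0.76x5 s.t.:
  2.1x1 + 3.9x2 + 1.2x3 + 1x4 + 4.6x5 ≥ 11.1   (iron)
  1.2x1 + 12x2 + 3.8x3 + 18.3x5 ≥ 27.2   (fibre)
  0.8x1 + 0.1x2 + 1.2x3 + 0.1x4 + 0.2x5 ≤ 1.9   (saturated fat)
  x1, x2, x3, x4, x5 ≥ 0.
The optimal basis is {kidney beans}; tofu, almonds, tuna, black beans drop out. Binding constraint: iron.
That vertex is x2 = 2.846.
Objective = 0.62·2.846 = 1.7645.

$1.76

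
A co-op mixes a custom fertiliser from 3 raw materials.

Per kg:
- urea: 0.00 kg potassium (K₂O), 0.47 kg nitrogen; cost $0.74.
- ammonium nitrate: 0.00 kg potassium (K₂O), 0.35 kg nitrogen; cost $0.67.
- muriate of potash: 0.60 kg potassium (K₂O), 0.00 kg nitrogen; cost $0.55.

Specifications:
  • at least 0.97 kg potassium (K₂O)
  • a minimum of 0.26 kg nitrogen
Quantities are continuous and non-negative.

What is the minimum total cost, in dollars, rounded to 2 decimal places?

Let x1 = kg of urea, x2 = kg of ammonium nitrate, x3 = kg of muriate of potash.
Minimize 0.74x1 + 0.67x2 + 0.55x3 with:
  0.6x3 ≥ 0.97   (potassium (K₂O))
  0.47x1 + 0.35x2 ≥ 0.26   (nitrogen)
  x1, x2, x3 ≥ 0.
At the optimum only urea, muriate of potash are positive (ammonium nitrate = 0). There the potassium (K₂O) and nitrogen constraints are tight.
That vertex is x1 = 0.5532, x3 = 1.617.
Hence cost = 0.74·0.5532 + 0.55·1.617 = $1.2987.

$1.30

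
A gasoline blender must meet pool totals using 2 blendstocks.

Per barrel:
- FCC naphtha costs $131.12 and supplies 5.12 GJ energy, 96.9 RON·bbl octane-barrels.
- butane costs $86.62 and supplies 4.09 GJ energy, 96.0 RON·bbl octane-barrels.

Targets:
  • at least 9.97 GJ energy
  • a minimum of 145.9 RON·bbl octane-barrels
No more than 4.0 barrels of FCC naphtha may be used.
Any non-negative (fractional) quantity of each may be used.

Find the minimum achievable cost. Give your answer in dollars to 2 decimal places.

This is a linear program. Let x1 = barrels of FCC naphtha, x2 = barrels of butane.
Minimize 131.12x1 + 86.62x2 subject to:
  5.12x1 + 4.09x2 ≥ 9.97   (energy)
  96.9x1 + 96x2 ≥ 145.9   (octane-barrels)
  x1 ≤ 4
  x1, x2 ≥ 0.
The minimum-cost mix takes nothing from FCC naphtha — only butane. Binding constraint: energy.
That vertex is x2 = 2.4377.
Cost = 86.62·2.4377 = 211.1536.

$211.15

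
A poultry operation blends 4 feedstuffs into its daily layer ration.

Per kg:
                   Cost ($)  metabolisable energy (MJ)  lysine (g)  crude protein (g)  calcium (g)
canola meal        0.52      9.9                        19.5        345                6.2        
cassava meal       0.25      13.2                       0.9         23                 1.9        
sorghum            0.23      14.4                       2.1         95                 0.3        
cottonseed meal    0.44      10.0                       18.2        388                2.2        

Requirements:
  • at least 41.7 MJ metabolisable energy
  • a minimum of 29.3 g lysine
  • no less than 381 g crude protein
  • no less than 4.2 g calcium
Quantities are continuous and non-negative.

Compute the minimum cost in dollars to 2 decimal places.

Treat it as an LP. Let x1 = kg of canola meal, x2 = kg of cassava meal, x3 = kg of sorghum, x4 = kg of cottonseed meal.
Minimise 0.52x1 + 0.25x2 + 0.23x3 + 0.44x4 with:
  9.9x1 + 13.2x2 + 14.4x3 + 10x4 ≥ 41.7   (metabolisable energy)
  19.5x1 + 0.9x2 + 2.1x3 + 18.2x4 ≥ 29.3   (lysine)
  345x1 + 23x2 + 95x3 + 388x4 ≥ 381   (crude protein)
  6.2x1 + 1.9x2 + 0.3x3 + 2.2x4 ≥ 4.2   (calcium)
  x1, x2, x3, x4 ≥ 0.
The cheapest feasible vertex uses only canola meal, sorghum, cottonseed meal; cassava meal is not used. There the metabolisable energy, lysine, calcium constraints are tight.
So canola meal = 0.148 kg, sorghum = 1.942 kg, cottonseed meal = 1.227 kg.
Hence cost = 0.52·0.148 + 0.23·1.942 + 0.44·1.227 = $1.0635.

$1.06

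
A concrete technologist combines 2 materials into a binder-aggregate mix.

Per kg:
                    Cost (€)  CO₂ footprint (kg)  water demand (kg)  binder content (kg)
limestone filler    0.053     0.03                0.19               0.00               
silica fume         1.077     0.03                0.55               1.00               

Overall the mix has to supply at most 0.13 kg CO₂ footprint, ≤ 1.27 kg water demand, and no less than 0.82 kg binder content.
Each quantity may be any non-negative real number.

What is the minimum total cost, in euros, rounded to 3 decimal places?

Treat it as an LP. Let x1 = kg of limestone filler, x2 = kg of silica fume.
Minimize 0.053x1 + 1.077x2 s.t.:
  0.03x1 + 0.03x2 ≤ 0.13   (CO₂ footprint)
  0.19x1 + 0.55x2 ≤ 1.27   (water demand)
  1x2 ≥ 0.82   (binder content)
  x1, x2 ≥ 0.
The cheapest feasible vertex uses only silica fume; limestone filler is not used. Binding constraint: binder content.
That vertex is x2 = 0.82.
Hence cost = 1.077·0.82 = €0.88314.

€0.883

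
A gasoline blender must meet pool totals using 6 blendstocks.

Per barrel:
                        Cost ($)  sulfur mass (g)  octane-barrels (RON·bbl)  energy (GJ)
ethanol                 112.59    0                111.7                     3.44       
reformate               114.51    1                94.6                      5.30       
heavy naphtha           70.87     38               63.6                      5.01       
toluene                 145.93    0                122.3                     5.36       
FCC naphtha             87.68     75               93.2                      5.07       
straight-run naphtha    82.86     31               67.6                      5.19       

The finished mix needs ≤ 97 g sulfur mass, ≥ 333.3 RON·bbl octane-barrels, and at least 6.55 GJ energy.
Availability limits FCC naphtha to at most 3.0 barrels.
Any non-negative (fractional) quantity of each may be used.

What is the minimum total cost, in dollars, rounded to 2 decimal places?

Let x1 = barrels of ethanol, x2 = barrels of reformate, x3 = barrels of heavy naphtha, x4 = barrels of toluene, x5 = barrels of FCC naphtha, x6 = barrels of straight-run naphtha.
Minimise 112.59x1 + 114.51x2 + 70.87x3 + 145.93x4 + 87.68x5 + 82.86x6 with:
  1x2 + 38x3 + 75x5 + 31x6 ≤ 97   (sulfur mass)
  111.7x1 + 94.6x2 + 63.6x3 + 122.3x4 + 93.2x5 + 67.6x6 ≥ 333.3   (octane-barrels)
  3.44x1 + 5.3x2 + 5.01x3 + 5.36x4 + 5.07x5 + 5.19x6 ≥ 6.55   (energy)
  x5 ≤ 3
  x1, x2, x3, x4, x5, x6 ≥ 0.
The cheapest feasible vertex uses only ethanol, FCC naphtha; reformate, heavy naphtha, toluene, straight-run naphtha are not used. The sulfur mass and octane-barrels requirements are met with equality.
Solving gives x1 = 1.9048, x5 = 1.2933.
Total cost: 112.59·1.9048 + 87.68·1.2933 = 327.8580.

$327.86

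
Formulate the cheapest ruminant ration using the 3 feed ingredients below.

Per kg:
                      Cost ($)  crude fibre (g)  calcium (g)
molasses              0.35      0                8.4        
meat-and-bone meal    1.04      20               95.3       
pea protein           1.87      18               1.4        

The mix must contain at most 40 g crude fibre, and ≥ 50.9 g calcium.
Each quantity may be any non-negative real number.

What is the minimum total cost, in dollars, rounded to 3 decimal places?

This is a linear program. Let x1 = kg of molasses, x2 = kg of meat-and-bone meal, x3 = kg of pea protein.
Minimise 0.35x1 + 1.04x2 + 1.87x3 with:
  20x2 + 18x3 ≤ 40   (crude fibre)
  8.4x1 + 95.3x2 + 1.4x3 ≥ 50.9   (calcium)
  x1, x2, x3 ≥ 0.
The optimal basis is {meat-and-bone meal}; molasses, pea protein drop out. Binding constraint: calcium.
Solving gives x2 = 0.5341.
Hence cost = 1.04·0.5341 = $0.55546.

$0.555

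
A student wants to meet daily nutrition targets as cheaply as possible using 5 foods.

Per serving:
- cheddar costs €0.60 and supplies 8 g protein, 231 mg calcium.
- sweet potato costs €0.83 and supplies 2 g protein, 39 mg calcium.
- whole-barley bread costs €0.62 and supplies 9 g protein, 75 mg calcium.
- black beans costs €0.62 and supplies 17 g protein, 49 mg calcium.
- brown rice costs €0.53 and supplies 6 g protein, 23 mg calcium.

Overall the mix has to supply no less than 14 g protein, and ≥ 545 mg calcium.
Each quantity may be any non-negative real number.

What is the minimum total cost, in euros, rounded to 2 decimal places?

€1.42

Treat it as an LP. Let x1 = servings of cheddar, x2 = servings of sweet potato, x3 = servings of whole-barley bread, x4 = servings of black beans, x5 = servings of brown rice.
Minimize 0.6x1 + 0.83x2 + 0.62x3 + 0.62x4 + 0.53x5 subject to:
  8x1 + 2x2 + 9x3 + 17x4 + 6x5 ≥ 14   (protein)
  231x1 + 39x2 + 75x3 + 49x4 + 23x5 ≥ 545   (calcium)
  x1, x2, x3, x4, x5 ≥ 0.
The minimum-cost mix takes nothing from sweet potato, whole-barley bread, black beans, brown rice — only cheddar. Binding constraint: calcium.
So cheddar = 2.359 servings.
Total cost: 0.6·2.359 = 1.4154.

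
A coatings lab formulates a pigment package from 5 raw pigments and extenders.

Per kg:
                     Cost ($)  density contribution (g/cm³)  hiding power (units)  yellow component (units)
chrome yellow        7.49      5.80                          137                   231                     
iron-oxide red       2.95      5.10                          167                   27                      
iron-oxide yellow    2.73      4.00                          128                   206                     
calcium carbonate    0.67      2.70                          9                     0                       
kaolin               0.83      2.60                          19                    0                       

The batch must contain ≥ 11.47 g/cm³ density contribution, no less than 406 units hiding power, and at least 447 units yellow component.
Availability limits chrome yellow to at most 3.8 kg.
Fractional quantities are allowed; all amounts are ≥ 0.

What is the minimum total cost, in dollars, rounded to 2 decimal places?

Let x1 = kg of chrome yellow, x2 = kg of iron-oxide red, x3 = kg of iron-oxide yellow, x4 = kg of calcium carbonate, x5 = kg of kaolin.
Minimize 7.49x1 + 2.95x2 + 2.73x3 + 0.67x4 + 0.83x5 subject to:
  5.8x1 + 5.1x2 + 4x3 + 2.7x4 + 2.6x5 ≥ 11.47   (density contribution)
  137x1 + 167x2 + 128x3 + 9x4 + 19x5 ≥ 406   (hiding power)
  231x1 + 27x2 + 206x3 ≥ 447   (yellow component)
  x1 ≤ 3.8
  x1, x2, x3, x4, x5 ≥ 0.
The cheapest feasible vertex uses only iron-oxide red, iron-oxide yellow; chrome yellow, calcium carbonate, kaolin are not used. Binding constraints: hiding power and yellow component.
So iron-oxide red = 0.8537 kg, iron-oxide yellow = 2.058 kg.
Total cost: 2.95·0.8537 + 2.73·2.058 = 8.1368.

$8.14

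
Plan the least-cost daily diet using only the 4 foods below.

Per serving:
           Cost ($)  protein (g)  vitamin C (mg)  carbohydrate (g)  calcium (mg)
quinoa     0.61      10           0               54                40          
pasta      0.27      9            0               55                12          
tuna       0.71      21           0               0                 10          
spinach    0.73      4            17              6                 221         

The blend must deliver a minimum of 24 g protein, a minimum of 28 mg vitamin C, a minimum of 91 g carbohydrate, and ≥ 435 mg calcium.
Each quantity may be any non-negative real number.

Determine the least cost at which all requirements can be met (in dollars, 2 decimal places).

$1.86

Set it up as a linear program. Let x1 = servings of quinoa, x2 = servings of pasta, x3 = servings of tuna, x4 = servings of spinach.
Minimise 0.61x1 + 0.27x2 + 0.71x3 + 0.73x4 s.t.:
  10x1 + 9x2 + 21x3 + 4x4 ≥ 24   (protein)
  17x4 ≥ 28   (vitamin C)
  54x1 + 55x2 + 6x4 ≥ 91   (carbohydrate)
  40x1 + 12x2 + 10x3 + 221x4 ≥ 435   (calcium)
  x1, x2, x3, x4 ≥ 0.
At the optimum only pasta, spinach are positive (quinoa, tuna = 0). There the protein and calcium constraints are tight.
That vertex is x2 = 1.836, x4 = 1.869.
Cost = 0.27·1.836 + 0.73·1.869 = 1.8601.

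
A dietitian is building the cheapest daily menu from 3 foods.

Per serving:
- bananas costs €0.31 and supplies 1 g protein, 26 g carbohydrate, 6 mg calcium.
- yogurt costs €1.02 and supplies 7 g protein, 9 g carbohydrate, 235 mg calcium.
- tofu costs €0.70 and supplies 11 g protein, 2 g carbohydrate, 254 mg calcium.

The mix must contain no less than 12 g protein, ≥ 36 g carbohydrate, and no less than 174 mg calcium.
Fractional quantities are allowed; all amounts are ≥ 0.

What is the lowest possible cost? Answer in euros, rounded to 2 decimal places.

Set it up as a linear program. Let x1 = servings of bananas, x2 = servings of yogurt, x3 = servings of tofu.
Minimize 0.31x1 + 1.02x2 + 0.7x3 subject to:
  1x1 + 7x2 + 11x3 ≥ 12   (protein)
  26x1 + 9x2 + 2x3 ≥ 36   (carbohydrate)
  6x1 + 235x2 + 254x3 ≥ 174   (calcium)
  x1, x2, x3 ≥ 0.
The optimal basis is {bananas, tofu}; yogurt drops out. Binding constraints: protein and carbohydrate.
That vertex is x1 = 1.31, x3 = 0.9718.
Hence cost = 0.31·1.31 + 0.7·0.9718 = €1.0864.

€1.09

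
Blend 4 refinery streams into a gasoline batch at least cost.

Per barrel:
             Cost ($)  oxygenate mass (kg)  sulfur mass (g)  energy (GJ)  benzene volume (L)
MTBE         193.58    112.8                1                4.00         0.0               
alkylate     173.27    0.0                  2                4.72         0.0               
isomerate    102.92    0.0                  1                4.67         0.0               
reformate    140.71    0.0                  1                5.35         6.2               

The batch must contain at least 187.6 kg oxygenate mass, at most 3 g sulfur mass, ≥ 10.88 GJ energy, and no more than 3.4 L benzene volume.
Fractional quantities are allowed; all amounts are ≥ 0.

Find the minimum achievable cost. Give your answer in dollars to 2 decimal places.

This is a linear program. Let x1 = barrels of MTBE, x2 = barrels of alkylate, x3 = barrels of isomerate, x4 = barrels of reformate.
min 193.58x1 + 173.27x2 + 102.92x3 + 140.71x4 with:
  112.8x1 ≥ 187.6   (oxygenate mass)
  1x1 + 2x2 + 1x3 + 1x4 ≤ 3   (sulfur mass)
  4x1 + 4.72x2 + 4.67x3 + 5.35x4 ≥ 10.88   (energy)
  6.2x4 ≤ 3.4   (benzene volume)
  x1, x2, x3, x4 ≥ 0.
The cheapest feasible vertex uses only MTBE, isomerate; alkylate, reformate are not used. There the oxygenate mass and energy constraints are tight.
So MTBE = 1.66312 barrels, isomerate = 0.90525 barrels.
Hence cost = 193.58·1.66312 + 102.92·0.90525 = $415.1151.

$415.12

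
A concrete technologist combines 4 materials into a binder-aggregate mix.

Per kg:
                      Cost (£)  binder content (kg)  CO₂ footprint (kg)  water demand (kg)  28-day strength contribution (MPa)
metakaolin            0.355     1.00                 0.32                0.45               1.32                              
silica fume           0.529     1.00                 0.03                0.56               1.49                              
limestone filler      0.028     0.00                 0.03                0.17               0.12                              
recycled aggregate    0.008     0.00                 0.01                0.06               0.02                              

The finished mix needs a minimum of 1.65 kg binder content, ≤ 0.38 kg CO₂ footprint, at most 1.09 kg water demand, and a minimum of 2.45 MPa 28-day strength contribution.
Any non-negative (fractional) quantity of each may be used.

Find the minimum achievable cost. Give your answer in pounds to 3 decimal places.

£0.736

Let x1 = kg of metakaolin, x2 = kg of silica fume, x3 = kg of limestone filler, x4 = kg of recycled aggregate.
min 0.355x1 + 0.529x2 + 0.028x3 + 0.008x4 s.t.:
  1x1 + 1x2 ≥ 1.65   (binder content)
  0.32x1 + 0.03x2 + 0.03x3 + 0.01x4 ≤ 0.38   (CO₂ footprint)
  0.45x1 + 0.56x2 + 0.17x3 + 0.06x4 ≤ 1.09   (water demand)
  1.32x1 + 1.49x2 + 0.12x3 + 0.02x4 ≥ 2.45   (28-day strength contribution)
  x1, x2, x3, x4 ≥ 0.
At the optimum only metakaolin, silica fume, limestone filler are positive (recycled aggregate = 0). Binding constraints: binder content, CO₂ footprint, 28-day strength contribution.
Optimal quantities: metakaolin = 1 kg, silica fume = 0.6496 kg, limestone filler = 1.346 kg.
Objective = 0.355·1 + 0.529·0.6496 + 0.028·1.346 = 0.73633.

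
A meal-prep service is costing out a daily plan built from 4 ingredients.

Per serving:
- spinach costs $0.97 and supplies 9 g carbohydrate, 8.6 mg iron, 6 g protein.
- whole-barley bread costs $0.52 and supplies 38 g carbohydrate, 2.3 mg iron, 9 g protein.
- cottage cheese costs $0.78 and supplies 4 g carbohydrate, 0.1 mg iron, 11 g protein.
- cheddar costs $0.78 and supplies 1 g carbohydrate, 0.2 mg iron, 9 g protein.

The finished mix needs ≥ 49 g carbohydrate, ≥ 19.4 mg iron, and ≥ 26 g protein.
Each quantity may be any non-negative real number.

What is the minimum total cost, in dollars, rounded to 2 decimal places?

Set it up as a linear program. Let x1 = servings of spinach, x2 = servings of whole-barley bread, x3 = servings of cottage cheese, x4 = servings of cheddar.
Minimize 0.97x1 + 0.52x2 + 0.78x3 + 0.78x4 with:
  9x1 + 38x2 + 4x3 + 1x4 ≥ 49   (carbohydrate)
  8.6x1 + 2.3x2 + 0.1x3 + 0.2x4 ≥ 19.4   (iron)
  6x1 + 9x2 + 11x3 + 9x4 ≥ 26   (protein)
  x1, x2, x3, x4 ≥ 0.
The cheapest feasible vertex uses only spinach, whole-barley bread; cottage cheese, cheddar are not used. The iron and protein requirements are met with equality.
Solving gives x1 = 1.805, x2 = 1.686.
Cost = 0.97·1.805 + 0.52·1.686 = 2.6276.

$2.63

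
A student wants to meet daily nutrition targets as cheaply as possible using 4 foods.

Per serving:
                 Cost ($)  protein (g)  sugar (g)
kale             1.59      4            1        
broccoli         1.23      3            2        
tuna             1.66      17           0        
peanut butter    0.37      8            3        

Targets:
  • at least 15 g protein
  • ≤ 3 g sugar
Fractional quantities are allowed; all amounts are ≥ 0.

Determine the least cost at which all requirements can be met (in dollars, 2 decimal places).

$1.05

Let x1 = servings of kale, x2 = servings of broccoli, x3 = servings of tuna, x4 = servings of peanut butter.
Minimize 1.59x1 + 1.23x2 + 1.66x3 + 0.37x4 with:
  4x1 + 3x2 + 17x3 + 8x4 ≥ 15   (protein)
  1x1 + 2x2 + 3x4 ≤ 3   (sugar)
  x1, x2, x3, x4 ≥ 0.
The cheapest feasible vertex uses only tuna, peanut butter; kale, broccoli are not used. The protein and sugar requirements are met with equality.
Optimal quantities: tuna = 0.4118 servings, peanut butter = 1 serving.
Objective = 1.66·0.4118 + 0.37·1 = 1.0536.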